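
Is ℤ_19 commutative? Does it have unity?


ℤ_19 is a commutative ring with unity 1; 19 is prime, so ℤ_19 is a field (hence an integral domain)
Commutative: Yes
Integral domain: Yes
Has unity: Yes

ℤ_19: Commutative=Yes, Unity=Yes


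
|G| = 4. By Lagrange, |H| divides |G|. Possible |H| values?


Lagrange's theorem: |H| divides |G|
|G| = 4
Divisors of 4: 1, 2, 4

Possible subgroup orders: {1, 2, 4}


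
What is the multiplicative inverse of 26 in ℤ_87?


Use the extended Euclidean algorithm to write 1 = 26·s + 87·t; then s mod 87 is the inverse.
Euclidean algorithm:
  26 = 0·87 + 26
  87 = 3·26 + 9
  26 = 2·9 + 8
  9 = 1·8 + 1
  8 = 8·1 + 0
gcd(26,87) = 1
Back-substitution gives: 26·(-10) + 87·(3) = 1
So 26⁻¹ ≡ -10 ≡ 77 (mod 87)
Check: 26 × 77 = 2002 ≡ 1 (mod 87) ✓

26⁻¹ ≡ 77 (mod 87)


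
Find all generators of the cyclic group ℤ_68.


g generates ℤ_n iff gcd(g,n) = 1
Prime factors of 68: 2, 17
Generators are g ∈ {1,...,67} not divisible by any of these primes.
Generators: {1, 3, 5, 7, 9, 11, 13, 15, 19, 21, 23, 25, 27, 29, 31, 33, 35, 37, 39, 41, 43, 45, 47, 49, 53, 55, 57, 59, 61, 63, 65, 67}
Number of generators = φ(68) = 32

Generators of ℤ_68 = {1, 3, 5, 7, 9, 11, 13, 15, 19, 21, 23, 25, 27, 29, 31, 33, 35, 37, 39, 41, 43, 45, 47, 49, 53, 55, 57, 59, 61, 63, 65, 67}


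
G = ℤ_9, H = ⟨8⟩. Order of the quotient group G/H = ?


|⟨8⟩| = n / gcd(8, 9) = 9 / 1 = 9
H is normal (ℤ_9 is abelian).
|G/H| = |G| / |H| = 9 / 9 = 1

|G/H| = 1


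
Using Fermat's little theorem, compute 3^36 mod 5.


Fermat's little theorem: if p is prime and gcd(a,p)=1, then a^(p-1) ≡ 1 (mod p)
p = 5 is prime, gcd(3,5) = 1
Reduce exponent: 36 mod 4 = 0
So 3^36 ≡ 3^0 (mod 5)
3^0 = 1

3^36 ≡ 1 (mod 5)


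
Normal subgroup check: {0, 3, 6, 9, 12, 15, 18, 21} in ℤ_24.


H = {0, 3, 6, 9, 12, 15, 18, 21} in ℤ_24
ℤ_24 is abelian; every subgroup of an abelian group is normal

Yes, normal subgroup


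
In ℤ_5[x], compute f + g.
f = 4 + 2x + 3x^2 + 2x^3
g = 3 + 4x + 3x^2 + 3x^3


Add coefficients mod 5:
x^0: 4 + 3 = 2 (mod 5)
x^1: 2 + 4 = 1 (mod 5)
x^2: 3 + 3 = 1 (mod 5)
x^3: 2 + 3 = 0 (mod 5)
Result: 2 + x + x^2

f + g = 2 + x + x^2


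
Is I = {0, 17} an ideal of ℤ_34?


Check ideal conditions for I = {0, 17} in ℤ_34:
(1) I is an additive subgroup? Yes
(2) For r ∈ ℤ_34 and a ∈ I: r·a ∈ I? Yes

Yes, I is an ideal of ℤ_34


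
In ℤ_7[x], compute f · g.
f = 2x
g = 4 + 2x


Expand and collect like terms; reduce coefficients mod 7:
x^0: 0·4 = 0 ≡ 0 (mod 7)
x^1: 0·2 + 2·4 = 8 ≡ 1 (mod 7)
x^2: 2·2 = 4 ≡ 4 (mod 7)
Result: x + 4x^2

f · g = x + 4x^2


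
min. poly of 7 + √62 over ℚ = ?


Let α = 7 + √62. Then α - 7 = √62, so (α - 7)² = 62, giving α² - 14α - 13 = 0. Degree 2 and α ∉ ℚ, so this is the minimal polynomial.

Minimal polynomial: x² - 14x - 13


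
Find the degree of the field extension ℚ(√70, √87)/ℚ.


[ℚ(√70,√87):ℚ] = [ℚ(√70,√87):ℚ(√70)]·[ℚ(√70):ℚ] = 2·2 = 4

[ℚ(√70, √87)/ℚ] = 4


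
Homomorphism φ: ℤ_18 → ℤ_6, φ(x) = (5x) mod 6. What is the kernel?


Kernel = preimage of identity
ker(φ) = {x ∈ ℤ_18 : 5x ≡ 0 (mod 6)}. Since 6 | 18, φ is well-defined. The kernel is the cyclic subgroup ⟨6⟩ of ℤ_18 (order 3), i.e. {0, 6, 12}

ker(φ) = {0, 6, 12}


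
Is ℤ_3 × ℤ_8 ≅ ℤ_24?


Comparing ℤ_3 × ℤ_8 and ℤ_24:
gcd(3,8) = 1, so ℤ_3 × ℤ_8 ≅ ℤ_24 (CRT)

Yes, ℤ_3 × ℤ_8 ≅ ℤ_24


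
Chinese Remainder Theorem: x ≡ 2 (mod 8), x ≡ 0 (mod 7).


m₁ = 8, m₂ = 7, gcd = 1, so CRT applies. M = m₁·m₂ = 56
Let M₁ = M/m₁ = 7, M₂ = M/m₂ = 8
Find y₁ ≡ M₁⁻¹ (mod m₁): 7⁻¹ ≡ 7 (mod 8)
Find y₂ ≡ M₂⁻¹ (mod m₂): 8⁻¹ ≡ 1 (mod 7)
x = a₁·M₁·y₁ + a₂·M₂·y₂ = 2·7·7 + 0·8·1 = 98
Reduce mod 56: x ≡ 42
Check: 42 mod 8 = 2 ✓, 42 mod 7 = 0 ✓

x ≡ 42 (mod 56)


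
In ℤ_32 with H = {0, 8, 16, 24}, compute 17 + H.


17 + H = {17 + h (mod 32) : h ∈ H}
17+0=17, 17+8=25, 17+16=1, 17+24=9
17 + H = {1, 9, 17, 25} = 1 + H

17 + H = {1, 9, 17, 25}


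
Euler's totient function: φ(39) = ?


Factor n: 39 = 3 × 13
φ(n) = n · ∏(1 - 1/p) over distinct primes p | n
φ(39) = 39 · (1 - 1/3) · (1 - 1/13) = 24

φ(39) = 24


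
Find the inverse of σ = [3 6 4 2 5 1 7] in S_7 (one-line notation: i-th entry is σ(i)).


To find σ⁻¹, swap domain and range:
σ(1) = 3 → σ⁻¹(3) = 1
σ(2) = 6 → σ⁻¹(6) = 2
σ(3) = 4 → σ⁻¹(4) = 3
σ(4) = 2 → σ⁻¹(2) = 4
σ(5) = 5 → σ⁻¹(5) = 5
σ(6) = 1 → σ⁻¹(1) = 6
σ(7) = 7 → σ⁻¹(7) = 7

σ⁻¹ = [6 4 1 3 5 2 7]


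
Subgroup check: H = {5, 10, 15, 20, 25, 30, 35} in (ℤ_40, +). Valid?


Subgroup test for H = {5, 10, 15, 20, 25, 30, 35} in (ℤ_40, +):
(1) 0 ∈ H? No
(2) Closure: for all a,b ∈ H, (a+b) mod 40 ∈ H? No  [counterexample: 5 + 35 = 0 ∉ H]
(3) Inverses: for all a ∈ H, -a mod 40 ∈ H? Yes

No, H is not a subgroup of ℤ_40


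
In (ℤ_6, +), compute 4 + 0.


Operation: addition mod 6
4 + 0 = (a + b) mod 6 with a = 4, b = 0

4 + 0 = 4


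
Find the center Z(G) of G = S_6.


Z(G) = {g ∈ G | gx = xg for all x ∈ G}
S_n is non-abelian for n ≥ 3; Z(S_6) is trivial

Z(S_6) = {e}


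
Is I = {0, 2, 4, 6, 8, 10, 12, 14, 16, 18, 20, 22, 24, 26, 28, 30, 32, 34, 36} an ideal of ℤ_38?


Check ideal conditions for I = {0, 2, 4, 6, 8, 10, 12, 14, 16, 18, 20, 22, 24, 26, 28, 30, 32, 34, 36} in ℤ_38:
(1) I is an additive subgroup? Yes
(2) For r ∈ ℤ_38 and a ∈ I: r·a ∈ I? Yes

Yes, I is an ideal of ℤ_38


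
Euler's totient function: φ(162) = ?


Factor n: 162 = 2 × 3^4
φ(n) = n · ∏(1 - 1/p) over distinct primes p | n
φ(162) = 162 · (1 - 1/2) · (1 - 1/3) = 54

φ(162) = 54


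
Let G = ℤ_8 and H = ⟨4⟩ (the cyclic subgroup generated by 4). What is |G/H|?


|⟨4⟩| = n / gcd(4, 8) = 8 / 4 = 2
H is normal (ℤ_8 is abelian).
|G/H| = |G| / |H| = 8 / 2 = 4

|G/H| = 4


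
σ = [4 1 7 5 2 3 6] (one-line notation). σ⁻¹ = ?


To find σ⁻¹, swap domain and range:
σ(1) = 4 → σ⁻¹(4) = 1
σ(2) = 1 → σ⁻¹(1) = 2
σ(3) = 7 → σ⁻¹(7) = 3
σ(4) = 5 → σ⁻¹(5) = 4
σ(5) = 2 → σ⁻¹(2) = 5
σ(6) = 3 → σ⁻¹(3) = 6
σ(7) = 6 → σ⁻¹(6) = 7

σ⁻¹ = [2 5 6 1 4 7 3]


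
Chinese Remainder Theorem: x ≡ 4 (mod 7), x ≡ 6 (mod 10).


m₁ = 7, m₂ = 10, gcd = 1, so CRT applies. M = m₁·m₂ = 70
Let M₁ = M/m₁ = 10, M₂ = M/m₂ = 7
Find y₁ ≡ M₁⁻¹ (mod m₁): 10⁻¹ ≡ 5 (mod 7)
Find y₂ ≡ M₂⁻¹ (mod m₂): 7⁻¹ ≡ 3 (mod 10)
x = a₁·M₁·y₁ + a₂·M₂·y₂ = 4·10·5 + 6·7·3 = 326
Reduce mod 70: x ≡ 46
Check: 46 mod 7 = 4 ✓, 46 mod 10 = 6 ✓

x ≡ 46 (mod 70)


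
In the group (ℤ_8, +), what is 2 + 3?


Operation: addition mod 8
2 + 3 = (a + b) mod 8 with a = 2, b = 3

2 + 3 = 5


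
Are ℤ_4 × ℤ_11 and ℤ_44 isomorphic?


Comparing ℤ_4 × ℤ_11 and ℤ_44:
gcd(4,11) = 1, so ℤ_4 × ℤ_11 ≅ ℤ_44 (CRT)

Yes, ℤ_4 × ℤ_11 ≅ ℤ_44


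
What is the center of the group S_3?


Z(G) = {g ∈ G | gx = xg for all x ∈ G}
S_n is non-abelian for n ≥ 3; Z(S_3) is trivial

Z(S_3) = {e}


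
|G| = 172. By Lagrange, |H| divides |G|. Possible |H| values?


Lagrange's theorem: |H| divides |G|
|G| = 172
Divisors of 172: 1, 2, 4, 43, 86, 172

Possible subgroup orders: {1, 2, 4, 43, 86, 172}


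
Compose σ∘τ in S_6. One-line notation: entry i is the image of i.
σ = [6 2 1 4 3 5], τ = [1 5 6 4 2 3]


σ∘τ: apply τ first, then σ
1 →τ 1 →σ 6
2 →τ 5 →σ 3
3 →τ 6 →σ 5
4 →τ 4 →σ 4
5 →τ 2 →σ 2
6 →τ 3 →σ 1

σ∘τ = [6 3 5 4 2 1]


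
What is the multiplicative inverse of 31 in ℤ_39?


Use the extended Euclidean algorithm to write 1 = 31·s + 39·t; then s mod 39 is the inverse.
Euclidean algorithm:
  31 = 0·39 + 31
  39 = 1·31 + 8
  31 = 3·8 + 7
  8 = 1·7 + 1
  7 = 7·1 + 0
gcd(31,39) = 1
Back-substitution gives: 31·(-5) + 39·(4) = 1
So 31⁻¹ ≡ -5 ≡ 34 (mod 39)
Check: 31 × 34 = 1054 ≡ 1 (mod 39) ✓

31⁻¹ ≡ 34 (mod 39)


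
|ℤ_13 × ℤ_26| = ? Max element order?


|ℤ_13 × ℤ_26| = 13 × 26 = 338
Max element order = lcm(13,26) = 26
Cyclic? No (gcd=13)

|ℤ_13×ℤ_26| = 338, max element order = 26


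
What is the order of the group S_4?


|S_n| = n! (number of permutations of n symbols)
|S_4| = 4! = 24

|S_4| = 24


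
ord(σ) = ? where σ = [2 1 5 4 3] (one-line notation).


Cycle decomposition: (1 2) (3 5)
Cycle lengths: 2, 2
Order = lcm(2, 2) = 2

ord(σ) = 2


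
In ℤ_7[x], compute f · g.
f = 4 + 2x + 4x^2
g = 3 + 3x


Expand and collect like terms; reduce coefficients mod 7:
x^0: 4·3 = 12 ≡ 5 (mod 7)
x^1: 4·3 + 2·3 = 18 ≡ 4 (mod 7)
x^2: 2·3 + 4·3 = 18 ≡ 4 (mod 7)
x^3: 4·3 = 12 ≡ 5 (mod 7)
Result: 5 + 4x + 4x^2 + 5x^3

f · g = 5 + 4x + 4x^2 + 5x^3


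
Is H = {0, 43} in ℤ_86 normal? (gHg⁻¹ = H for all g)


H = {0, 43} in ℤ_86
ℤ_86 is abelian; every subgroup of an abelian group is normal

Yes, normal subgroup


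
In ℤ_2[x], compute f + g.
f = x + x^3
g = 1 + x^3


Add coefficients mod 2:
x^0: 0 + 1 = 1 (mod 2)
x^1: 1 + 0 = 1 (mod 2)
x^2: 0 + 0 = 0 (mod 2)
x^3: 1 + 1 = 0 (mod 2)
Result: 1 + x

f + g = 1 + x


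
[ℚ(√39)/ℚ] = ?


√39 has minimal polynomial x² - 39 (irreducible over ℚ since 39 is squarefree)

[ℚ(√39)/ℚ] = 2


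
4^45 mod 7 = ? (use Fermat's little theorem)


Fermat's little theorem: if p is prime and gcd(a,p)=1, then a^(p-1) ≡ 1 (mod p)
p = 7 is prime, gcd(4,7) = 1
Reduce exponent: 45 mod 6 = 3
So 4^45 ≡ 4^3 (mod 7)
4^3 mod 7 = 1

4^45 ≡ 1 (mod 7)


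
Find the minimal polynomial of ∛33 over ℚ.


∛33 satisfies x³ - 33 = 0, irreducible over ℚ (no rational root; 33 is not a perfect cube)

Minimal polynomial: x³ - 33


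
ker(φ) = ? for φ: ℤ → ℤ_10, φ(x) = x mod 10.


Kernel = preimage of identity
ker(φ) = {x ∈ ℤ : x ≡ 0 (mod 10)} = 10ℤ = {0, ±10, ±20, ...}

ker(φ) = 10ℤ


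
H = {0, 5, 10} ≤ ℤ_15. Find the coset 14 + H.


14 + H = {14 + h (mod 15) : h ∈ H}
14+0=14, 14+5=4, 14+10=9
14 + H = {4, 9, 14} = 4 + H

14 + H = {4, 9, 14}


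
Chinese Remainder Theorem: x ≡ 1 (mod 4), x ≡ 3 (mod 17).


m₁ = 4, m₂ = 17, gcd = 1, so CRT applies. M = m₁·m₂ = 68
Let M₁ = M/m₁ = 17, M₂ = M/m₂ = 4
Find y₁ ≡ M₁⁻¹ (mod m₁): 17⁻¹ ≡ 1 (mod 4)
Find y₂ ≡ M₂⁻¹ (mod m₂): 4⁻¹ ≡ 13 (mod 17)
x = a₁·M₁·y₁ + a₂·M₂·y₂ = 1·17·1 + 3·4·13 = 173
Reduce mod 68: x ≡ 37
Check: 37 mod 4 = 1 ✓, 37 mod 17 = 3 ✓

x ≡ 37 (mod 68)


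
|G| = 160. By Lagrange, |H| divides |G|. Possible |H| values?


Lagrange's theorem: |H| divides |G|
|G| = 160
Divisors of 160: 1, 2, 4, 5, 8, 10, 16, 20, 32, 40, 80, 160

Possible subgroup orders: {1, 2, 4, 5, 8, 10, 16, 20, 32, 40, 80, 160}


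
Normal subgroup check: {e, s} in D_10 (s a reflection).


H = {e, s} in D_10 (s a reflection)
r·s·r⁻¹ = sr⁻² ≠ s for n ≥ 3, so {e, s} is not closed under conjugation

No, not a normal subgroup


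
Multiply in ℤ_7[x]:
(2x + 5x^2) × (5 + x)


Expand and collect like terms; reduce coefficients mod 7:
x^0: 0·5 = 0 ≡ 0 (mod 7)
x^1: 0·1 + 2·5 = 10 ≡ 3 (mod 7)
x^2: 2·1 + 5·5 = 27 ≡ 6 (mod 7)
x^3: 5·1 = 5 ≡ 5 (mod 7)
Result: 3x + 6x^2 + 5x^3

f · g = 3x + 6x^2 + 5x^3


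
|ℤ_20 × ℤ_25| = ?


|A × B| = |A| · |B|
|ℤ_20 × ℤ_25| = 20 × 25 = 500

|ℤ_20 × ℤ_25| = 500


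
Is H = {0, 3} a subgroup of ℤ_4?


Subgroup test for H = {0, 3} in (ℤ_4, +):
(1) 0 ∈ H? Yes
(2) Closure: for all a,b ∈ H, (a+b) mod 4 ∈ H? No  [counterexample: 3 + 3 = 2 ∉ H]
(3) Inverses: for all a ∈ H, -a mod 4 ∈ H? No

No, H is not a subgroup of ℤ_4


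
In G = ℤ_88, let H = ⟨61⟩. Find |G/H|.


|⟨61⟩| = n / gcd(61, 88) = 88 / 1 = 88
H is normal (ℤ_88 is abelian).
|G/H| = |G| / |H| = 88 / 88 = 1

|G/H| = 1


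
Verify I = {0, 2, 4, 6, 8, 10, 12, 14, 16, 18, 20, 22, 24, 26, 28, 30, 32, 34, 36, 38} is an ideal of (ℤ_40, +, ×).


Check ideal conditions for I = {0, 2, 4, 6, 8, 10, 12, 14, 16, 18, 20, 22, 24, 26, 28, 30, 32, 34, 36, 38} in ℤ_40:
(1) I is an additive subgroup? Yes
(2) For r ∈ ℤ_40 and a ∈ I: r·a ∈ I? Yes

Yes, I is an ideal of ℤ_40


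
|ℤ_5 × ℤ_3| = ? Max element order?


|ℤ_5 × ℤ_3| = 5 × 3 = 15
Max element order = lcm(5,3) = 15
Cyclic? Yes (gcd=1)

|ℤ_5×ℤ_3| = 15, max element order = 15


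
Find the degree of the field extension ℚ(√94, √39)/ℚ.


[ℚ(√94,√39):ℚ] = [ℚ(√94,√39):ℚ(√94)]·[ℚ(√94):ℚ] = 2·2 = 4

[ℚ(√94, √39)/ℚ] = 4


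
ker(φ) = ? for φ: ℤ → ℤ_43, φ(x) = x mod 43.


Kernel = preimage of identity
ker(φ) = {x ∈ ℤ : x ≡ 0 (mod 43)} = 43ℤ = {0, ±43, ±86, ...}

ker(φ) = 43ℤ


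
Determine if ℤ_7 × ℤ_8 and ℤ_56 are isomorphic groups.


Comparing ℤ_7 × ℤ_8 and ℤ_56:
gcd(7,8) = 1, so ℤ_7 × ℤ_8 ≅ ℤ_56 (CRT)

Yes, ℤ_7 × ℤ_8 ≅ ℤ_56


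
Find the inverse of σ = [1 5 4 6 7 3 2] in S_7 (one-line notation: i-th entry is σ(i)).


To find σ⁻¹, swap domain and range:
σ(1) = 1 → σ⁻¹(1) = 1
σ(2) = 5 → σ⁻¹(5) = 2
σ(3) = 4 → σ⁻¹(4) = 3
σ(4) = 6 → σ⁻¹(6) = 4
σ(5) = 7 → σ⁻¹(7) = 5
σ(6) = 3 → σ⁻¹(3) = 6
σ(7) = 2 → σ⁻¹(2) = 7

σ⁻¹ = [1 7 6 3 2 4 5]


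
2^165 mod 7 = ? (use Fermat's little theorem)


Fermat's little theorem: if p is prime and gcd(a,p)=1, then a^(p-1) ≡ 1 (mod p)
p = 7 is prime, gcd(2,7) = 1
Reduce exponent: 165 mod 6 = 3
So 2^165 ≡ 2^3 (mod 7)
2^3 mod 7 = 1

2^165 ≡ 1 (mod 7)


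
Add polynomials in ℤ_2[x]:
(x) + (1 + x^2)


Add coefficients mod 2:
x^0: 0 + 1 = 1 (mod 2)
x^1: 1 + 0 = 1 (mod 2)
x^2: 0 + 1 = 1 (mod 2)
Result: 1 + x + x^2

f + g = 1 + x + x^2


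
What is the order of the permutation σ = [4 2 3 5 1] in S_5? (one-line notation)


Cycle decomposition: (1 4 5)
Cycle lengths: 3
Order = lcm(3) = 3

ord(σ) = 3


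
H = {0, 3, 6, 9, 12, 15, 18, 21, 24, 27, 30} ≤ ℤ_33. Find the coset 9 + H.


9 + H = {9 + h (mod 33) : h ∈ H}
9+0=9, 9+3=12, 9+6=15, 9+9=18, 9+12=21, 9+15=24, 9+18=27, 9+21=30, 9+24=0, 9+27=3, 9+30=6
9 + H = {0, 3, 6, 9, 12, 15, 18, 21, 24, 27, 30} = 0 + H

9 + H = {0, 3, 6, 9, 12, 15, 18, 21, 24, 27, 30}


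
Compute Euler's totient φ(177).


Factor n: 177 = 3 × 59
φ(n) = n · ∏(1 - 1/p) over distinct primes p | n
φ(177) = 177 · (1 - 1/3) · (1 - 1/59) = 116

φ(177) = 116


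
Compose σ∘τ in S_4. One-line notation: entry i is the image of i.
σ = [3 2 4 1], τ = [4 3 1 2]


σ∘τ: apply τ first, then σ
1 →τ 4 →σ 1
2 →τ 3 →σ 4
3 →τ 1 →σ 3
4 →τ 2 →σ 2

σ∘τ = [1 4 3 2]


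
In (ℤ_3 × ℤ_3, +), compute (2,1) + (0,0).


Operation: componentwise addition mod (3, 3)
(2,1) + (0,0) = ((a₁+b₁) mod 3, (a₂+b₂) mod 3) with a = (2,1), b = (0,0)

(2,1) + (0,0) = (2,1)


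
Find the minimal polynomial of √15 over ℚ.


√15 satisfies x² - 15 = 0, irreducible over ℚ since 15 is squarefree

Minimal polynomial: x² - 15


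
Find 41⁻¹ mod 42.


Use the extended Euclidean algorithm to write 1 = 41·s + 42·t; then s mod 42 is the inverse.
Euclidean algorithm:
  41 = 0·42 + 41
  42 = 1·41 + 1
  41 = 41·1 + 0
gcd(41,42) = 1
Back-substitution gives: 41·(-1) + 42·(1) = 1
So 41⁻¹ ≡ -1 ≡ 41 (mod 42)
Check: 41 × 41 = 1681 ≡ 1 (mod 42) ✓

41⁻¹ ≡ 41 (mod 42)


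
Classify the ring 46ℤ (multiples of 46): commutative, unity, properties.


46ℤ is a commutative ring under +,× but has no multiplicative identity (1 ∉ 46ℤ); it has no zero divisors, but without unity it is not an integral domain
Commutative: Yes
Integral domain: No
Has unity: No

46ℤ (multiples of 46): Commutative=Yes, Unity=No


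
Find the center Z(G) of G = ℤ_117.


Z(G) = {g ∈ G | gx = xg for all x ∈ G}
ℤ_117 is abelian, so Z(G) = G

Z(ℤ_117) = ℤ_117


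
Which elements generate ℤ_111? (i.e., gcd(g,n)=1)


g generates ℤ_n iff gcd(g,n) = 1
Prime factors of 111: 3, 37
Generators are g ∈ {1,...,110} not divisible by any of these primes.
Generators: {1, 2, 4, 5, 7, 8, 10, 11, 13, 14, 16, 17, 19, 20, 22, 23, 25, 26, 28, 29, 31, 32, 34, 35, 38, 40, 41, 43, 44, 46, 47, 49, 50, 52, 53, 55, 56, 58, 59, 61, 62, 64, 65, 67, 68, 70, 71, 73, 76, 77, 79, 80, 82, 83, 85, 86, 88, 89, 91, 92, 94, 95, 97, 98, 100, 101, 103, 104, 106, 107, 109, 110}
Number of generators = φ(111) = 72

Generators of ℤ_111 = {1, 2, 4, 5, 7, 8, 10, 11, 13, 14, 16, 17, 19, 20, 22, 23, 25, 26, 28, 29, 31, 32, 34, 35, 38, 40, 41, 43, 44, 46, 47, 49, 50, 52, 53, 55, 56, 58, 59, 61, 62, 64, 65, 67, 68, 70, 71, 73, 76, 77, 79, 80, 82, 83, 85, 86, 88, 89, 91, 92, 94, 95, 97, 98, 100, 101, 103, 104, 106, 107, 109, 110}


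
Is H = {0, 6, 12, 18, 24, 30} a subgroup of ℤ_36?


Subgroup test for H = {0, 6, 12, 18, 24, 30} in (ℤ_36, +):
(1) 0 ∈ H? Yes
(2) Closure: for all a,b ∈ H, (a+b) mod 36 ∈ H? Yes
(3) Inverses: for all a ∈ H, -a mod 36 ∈ H? Yes

Yes, H is a subgroup of ℤ_36


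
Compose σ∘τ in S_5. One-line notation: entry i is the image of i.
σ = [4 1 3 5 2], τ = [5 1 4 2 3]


σ∘τ: apply τ first, then σ
1 →τ 5 →σ 2
2 →τ 1 →σ 4
3 →τ 4 →σ 5
4 →τ 2 →σ 1
5 →τ 3 →σ 3

σ∘τ = [2 4 5 1 3]


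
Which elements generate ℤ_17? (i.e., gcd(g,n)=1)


g generates ℤ_n iff gcd(g,n) = 1
Prime factors of 17: 17
Generators are g ∈ {1,...,16} not divisible by any of these primes.
Generators: {1, 2, 3, 4, 5, 6, 7, 8, 9, 10, 11, 12, 13, 14, 15, 16}
Number of generators = φ(17) = 16

Generators of ℤ_17 = {1, 2, 3, 4, 5, 6, 7, 8, 9, 10, 11, 12, 13, 14, 15, 16}


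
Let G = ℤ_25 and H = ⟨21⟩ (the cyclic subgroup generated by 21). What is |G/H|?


|⟨21⟩| = n / gcd(21, 25) = 25 / 1 = 25
H is normal (ℤ_25 is abelian).
|G/H| = |G| / |H| = 25 / 25 = 1

|G/H| = 1


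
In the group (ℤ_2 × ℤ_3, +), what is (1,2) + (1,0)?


Operation: componentwise addition mod (2, 3)
(1,2) + (1,0) = ((a₁+b₁) mod 2, (a₂+b₂) mod 3) with a = (1,2), b = (1,0)

(1,2) + (1,0) = (0,2)


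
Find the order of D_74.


|D_n| = 2n (n rotations and n reflections)
|D_74| = 2×74 = 148

|D_74| = 148


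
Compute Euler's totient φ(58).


Factor n: 58 = 2 × 29
φ(n) = n · ∏(1 - 1/p) over distinct primes p | n
φ(58) = 58 · (1 - 1/2) · (1 - 1/29) = 28

φ(58) = 28


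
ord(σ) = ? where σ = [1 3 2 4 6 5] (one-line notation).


Cycle decomposition: (2 3) (5 6)
Cycle lengths: 2, 2
Order = lcm(2, 2) = 2

ord(σ) = 2


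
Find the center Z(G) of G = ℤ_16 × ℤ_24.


Z(G) = {g ∈ G | gx = xg for all x ∈ G}
Direct product of abelian groups is abelian, so Z(G) = G

Z(ℤ_16 × ℤ_24) = ℤ_16 × ℤ_24


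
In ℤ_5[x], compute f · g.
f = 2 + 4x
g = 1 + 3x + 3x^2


Expand and collect like terms; reduce coefficients mod 5:
x^0: 2·1 = 2 ≡ 2 (mod 5)
x^1: 2·3 + 4·1 = 10 ≡ 0 (mod 5)
x^2: 2·3 + 4·3 = 18 ≡ 3 (mod 5)
x^3: 4·3 = 12 ≡ 2 (mod 5)
Result: 2 + 3x^2 + 2x^3

f · g = 2 + 3x^2 + 2x^3


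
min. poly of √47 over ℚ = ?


√47 satisfies x² - 47 = 0, irreducible over ℚ since 47 is squarefree

Minimal polynomial: x² - 47


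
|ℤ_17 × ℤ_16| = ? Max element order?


|ℤ_17 × ℤ_16| = 17 × 16 = 272
Max element order = lcm(17,16) = 272
Cyclic? Yes (gcd=1)

|ℤ_17×ℤ_16| = 272, max element order = 272


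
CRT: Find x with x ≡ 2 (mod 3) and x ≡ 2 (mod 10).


m₁ = 3, m₂ = 10, gcd = 1, so CRT applies. M = m₁·m₂ = 30
Let M₁ = M/m₁ = 10, M₂ = M/m₂ = 3
Find y₁ ≡ M₁⁻¹ (mod m₁): 10⁻¹ ≡ 1 (mod 3)
Find y₂ ≡ M₂⁻¹ (mod m₂): 3⁻¹ ≡ 7 (mod 10)
x = a₁·M₁·y₁ + a₂·M₂·y₂ = 2·10·1 + 2·3·7 = 62
Reduce mod 30: x ≡ 2
Check: 2 mod 3 = 2 ✓, 2 mod 10 = 2 ✓

x ≡ 2 (mod 30)


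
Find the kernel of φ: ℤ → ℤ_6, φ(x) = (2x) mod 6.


Kernel = preimage of identity
ker(φ) = {x ∈ ℤ : 2x ≡ 0 (mod 6)}. gcd(2,6) = 2, so 2x ≡ 0 (mod 6) ⟺ x ≡ 0 (mod 6/2 = 3). Hence ker(φ) = 3ℤ

ker(φ) = 3ℤ


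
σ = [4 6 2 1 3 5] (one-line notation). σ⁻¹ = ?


To find σ⁻¹, swap domain and range:
σ(1) = 4 → σ⁻¹(4) = 1
σ(2) = 6 → σ⁻¹(6) = 2
σ(3) = 2 → σ⁻¹(2) = 3
σ(4) = 1 → σ⁻¹(1) = 4
σ(5) = 3 → σ⁻¹(3) = 5
σ(6) = 5 → σ⁻¹(5) = 6

σ⁻¹ = [4 3 5 1 6 2]


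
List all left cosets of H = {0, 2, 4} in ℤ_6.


H = {0, 2, 4}, |H| = 3
Number of cosets = |G|/|H| = 6/3 = 2
0 + H = {0, 2, 4}
1 + H = {1, 3, 5}

Cosets: 0+H={0,2,4}; 1+H={1,3,5}


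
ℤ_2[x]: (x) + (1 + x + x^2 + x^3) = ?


Add coefficients mod 2:
x^0: 0 + 1 = 1 (mod 2)
x^1: 1 + 1 = 0 (mod 2)
x^2: 0 + 1 = 1 (mod 2)
x^3: 0 + 1 = 1 (mod 2)
Result: 1 + x^2 + x^3

f + g = 1 + x^2 + x^3


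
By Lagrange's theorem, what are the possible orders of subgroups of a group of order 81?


Lagrange's theorem: |H| divides |G|
|G| = 81
Divisors of 81: 1, 3, 9, 27, 81

Possible subgroup orders: {1, 3, 9, 27, 81}


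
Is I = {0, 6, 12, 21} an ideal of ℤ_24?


Check ideal conditions for I = {0, 6, 12, 21} in ℤ_24:
(1) I is an additive subgroup? No
(2) For r ∈ ℤ_24 and a ∈ I: r·a ∈ I? No  [counterexample: r=2, a=21, r·a mod 24 = 18 ∉ I]

No, I is not an ideal of ℤ_24


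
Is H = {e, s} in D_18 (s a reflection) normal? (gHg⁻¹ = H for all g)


H = {e, s} in D_18 (s a reflection)
r·s·r⁻¹ = sr⁻² ≠ s for n ≥ 3, so {e, s} is not closed under conjugation

No, not a normal subgroup


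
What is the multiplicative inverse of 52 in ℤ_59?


Use the extended Euclidean algorithm to write 1 = 52·s + 59·t; then s mod 59 is the inverse.
Euclidean algorithm:
  52 = 0·59 + 52
  59 = 1·52 + 7
  52 = 7·7 + 3
  7 = 2·3 + 1
  3 = 3·1 + 0
gcd(52,59) = 1
Back-substitution gives: 52·(-17) + 59·(15) = 1
So 52⁻¹ ≡ -17 ≡ 42 (mod 59)
Check: 52 × 42 = 2184 ≡ 1 (mod 59) ✓

52⁻¹ ≡ 42 (mod 59)


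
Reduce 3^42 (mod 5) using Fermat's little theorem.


Fermat's little theorem: if p is prime and gcd(a,p)=1, then a^(p-1) ≡ 1 (mod p)
p = 5 is prime, gcd(3,5) = 1
Reduce exponent: 42 mod 4 = 2
So 3^42 ≡ 3^2 (mod 5)
3^2 mod 5 = 4

3^42 ≡ 4 (mod 5)


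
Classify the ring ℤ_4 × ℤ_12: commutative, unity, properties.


Direct product ring; commutative with unity (1,1); but (1,0)·(0,1) = (0,0) gives zero divisors, so not an integral domain
Commutative: Yes
Integral domain: No
Has unity: Yes

ℤ_4 × ℤ_12: Commutative=Yes, Unity=Yes


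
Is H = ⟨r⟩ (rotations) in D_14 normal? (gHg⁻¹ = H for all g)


H = ⟨r⟩ (rotations) in D_14
The rotation subgroup ⟨r⟩ has index 2 in D_14, so it is normal

Yes, normal subgroup


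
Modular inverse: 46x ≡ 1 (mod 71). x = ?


Use the extended Euclidean algorithm to write 1 = 46·s + 71·t; then s mod 71 is the inverse.
Euclidean algorithm:
  46 = 0·71 + 46
  71 = 1·46 + 25
  46 = 1·25 + 21
  25 = 1·21 + 4
  21 = 5·4 + 1
  4 = 4·1 + 0
gcd(46,71) = 1
Back-substitution gives: 46·(17) + 71·(-11) = 1
So 46⁻¹ ≡ 17 ≡ 17 (mod 71)
Check: 46 × 17 = 782 ≡ 1 (mod 71) ✓

46⁻¹ ≡ 17 (mod 71)


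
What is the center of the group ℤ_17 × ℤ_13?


Z(G) = {g ∈ G | gx = xg for all x ∈ G}
Direct product of abelian groups is abelian, so Z(G) = G

Z(ℤ_17 × ℤ_13) = ℤ_17 × ℤ_13


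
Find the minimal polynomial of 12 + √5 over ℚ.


Let α = 12 + √5. Then α - 12 = √5, so (α - 12)² = 5, giving α² - 24α + 139 = 0. Degree 2 and α ∉ ℚ, so this is the minimal polynomial.

Minimal polynomial: x² - 24x + 139


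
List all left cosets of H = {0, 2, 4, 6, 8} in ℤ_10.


H = {0, 2, 4, 6, 8}, |H| = 5
Number of cosets = |G|/|H| = 10/5 = 2
0 + H = {0, 2, 4, 6, 8}
1 + H = {1, 3, 5, 7, 9}

Cosets: 0+H={0,2,4,6,8}; 1+H={1,3,5,7,9}


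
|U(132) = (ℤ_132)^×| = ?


U(n) is the group of units mod n; |U(n)| = φ(n)
|U(132)| = φ(132) = 40

|U(132) = (ℤ_132)^×| = 40


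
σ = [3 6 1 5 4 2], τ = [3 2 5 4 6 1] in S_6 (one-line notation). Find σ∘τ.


σ∘τ: apply τ first, then σ
1 →τ 3 →σ 1
2 →τ 2 →σ 6
3 →τ 5 →σ 4
4 →τ 4 →σ 5
5 →τ 6 →σ 2
6 →τ 1 →σ 3

σ∘τ = [1 6 4 5 2 3]


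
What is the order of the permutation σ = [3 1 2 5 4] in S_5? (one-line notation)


Cycle decomposition: (1 3 2) (4 5)
Cycle lengths: 3, 2
Order = lcm(3, 2) = 6

ord(σ) = 6


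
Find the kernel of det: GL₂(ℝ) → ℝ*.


Kernel = preimage of identity
ker(det) = {A | det(A) = 1} = SL₂(ℝ)

ker(det) = SL₂(ℝ)


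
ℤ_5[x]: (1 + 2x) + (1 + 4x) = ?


Add coefficients mod 5:
x^0: 1 + 1 = 2 (mod 5)
x^1: 2 + 4 = 1 (mod 5)
Result: 2 + x

f + g = 2 + x


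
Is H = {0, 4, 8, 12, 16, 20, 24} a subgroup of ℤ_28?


Subgroup test for H = {0, 4, 8, 12, 16, 20, 24} in (ℤ_28, +):
(1) 0 ∈ H? Yes
(2) Closure: for all a,b ∈ H, (a+b) mod 28 ∈ H? Yes
(3) Inverses: for all a ∈ H, -a mod 28 ∈ H? Yes

Yes, H is a subgroup of ℤ_28


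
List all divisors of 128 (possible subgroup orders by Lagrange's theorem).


Lagrange's theorem: |H| divides |G|
|G| = 128
Divisors of 128: 1, 2, 4, 8, 16, 32, 64, 128

Possible subgroup orders: {1, 2, 4, 8, 16, 32, 64, 128}


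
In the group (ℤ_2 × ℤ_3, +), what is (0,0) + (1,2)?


Operation: componentwise addition mod (2, 3)
(0,0) + (1,2) = ((a₁+b₁) mod 2, (a₂+b₂) mod 3) with a = (0,0), b = (1,2)

(0,0) + (1,2) = (1,2)


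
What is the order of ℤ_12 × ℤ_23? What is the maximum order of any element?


|ℤ_12 × ℤ_23| = 12 × 23 = 276
Max element order = lcm(12,23) = 276
Cyclic? Yes (gcd=1)

|ℤ_12×ℤ_23| = 276, max element order = 276


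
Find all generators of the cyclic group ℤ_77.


g generates ℤ_n iff gcd(g,n) = 1
Prime factors of 77: 7, 11
Generators are g ∈ {1,...,76} not divisible by any of these primes.
Generators: {1, 2, 3, 4, 5, 6, 8, 9, 10, 12, 13, 15, 16, 17, 18, 19, 20, 23, 24, 25, 26, 27, 29, 30, 31, 32, 34, 36, 37, 38, 39, 40, 41, 43, 45, 46, 47, 48, 50, 51, 52, 53, 54, 57, 58, 59, 60, 61, 62, 64, 65, 67, 68, 69, 71, 72, 73, 74, 75, 76}
Number of generators = φ(77) = 60

Generators of ℤ_77 = {1, 2, 3, 4, 5, 6, 8, 9, 10, 12, 13, 15, 16, 17, 18, 19, 20, 23, 24, 25, 26, 27, 29, 30, 31, 32, 34, 36, 37, 38, 39, 40, 41, 43, 45, 46, 47, 48, 50, 51, 52, 53, 54, 57, 58, 59, 60, 61, 62, 64, 65, 67, 68, 69, 71, 72, 73, 74, 75, 76}


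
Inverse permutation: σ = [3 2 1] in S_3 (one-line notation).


To find σ⁻¹, swap domain and range:
σ(1) = 3 → σ⁻¹(3) = 1
σ(2) = 2 → σ⁻¹(2) = 2
σ(3) = 1 → σ⁻¹(1) = 3

σ⁻¹ = [3 2 1]


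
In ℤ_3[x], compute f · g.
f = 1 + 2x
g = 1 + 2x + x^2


Expand and collect like terms; reduce coefficients mod 3:
x^0: 1·1 = 1 ≡ 1 (mod 3)
x^1: 1·2 + 2·1 = 4 ≡ 1 (mod 3)
x^2: 1·1 + 2·2 = 5 ≡ 2 (mod 3)
x^3: 2·1 = 2 ≡ 2 (mod 3)
Result: 1 + x + 2x^2 + 2x^3

f · g = 1 + x + 2x^2 + 2x^3


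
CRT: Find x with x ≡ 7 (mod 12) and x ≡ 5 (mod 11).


m₁ = 12, m₂ = 11, gcd = 1, so CRT applies. M = m₁·m₂ = 132
Let M₁ = M/m₁ = 11, M₂ = M/m₂ = 12
Find y₁ ≡ M₁⁻¹ (mod m₁): 11⁻¹ ≡ 11 (mod 12)
Find y₂ ≡ M₂⁻¹ (mod m₂): 12⁻¹ ≡ 1 (mod 11)
x = a₁·M₁·y₁ + a₂·M₂·y₂ = 7·11·11 + 5·12·1 = 907
Reduce mod 132: x ≡ 115
Check: 115 mod 12 = 7 ✓, 115 mod 11 = 5 ✓

x ≡ 115 (mod 132)


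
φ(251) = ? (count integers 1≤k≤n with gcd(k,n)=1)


Factor n: 251 = 251
φ(n) = n · ∏(1 - 1/p) over distinct primes p | n
φ(251) = 251 · (1 - 1/251) = 250

φ(251) = 250


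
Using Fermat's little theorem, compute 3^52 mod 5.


Fermat's little theorem: if p is prime and gcd(a,p)=1, then a^(p-1) ≡ 1 (mod p)
p = 5 is prime, gcd(3,5) = 1
Reduce exponent: 52 mod 4 = 0
So 3^52 ≡ 3^0 (mod 5)
3^0 = 1

3^52 ≡ 1 (mod 5)


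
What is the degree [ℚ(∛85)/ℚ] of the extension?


∛85 has minimal polynomial x³ - 85 (irreducible over ℚ since 85 is not a perfect cube)

[ℚ(∛85)/ℚ] = 3


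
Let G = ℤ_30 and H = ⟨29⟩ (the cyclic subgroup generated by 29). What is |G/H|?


|⟨29⟩| = n / gcd(29, 30) = 30 / 1 = 30
H is normal (ℤ_30 is abelian).
|G/H| = |G| / |H| = 30 / 30 = 1

|G/H| = 1


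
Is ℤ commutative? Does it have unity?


integers form a commutative ring with unity 1; no zero divisors
Commutative: Yes
Integral domain: Yes
Has unity: Yes

ℤ: Commutative=Yes, Unity=Yes


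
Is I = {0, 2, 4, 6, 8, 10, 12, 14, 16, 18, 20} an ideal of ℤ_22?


Check ideal conditions for I = {0, 2, 4, 6, 8, 10, 12, 14, 16, 18, 20} in ℤ_22:
(1) I is an additive subgroup? Yes
(2) For r ∈ ℤ_22 and a ∈ I: r·a ∈ I? Yes

Yes, I is an ideal of ℤ_22


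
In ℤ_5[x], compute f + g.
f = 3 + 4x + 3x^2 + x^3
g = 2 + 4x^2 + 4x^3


Add coefficients mod 5:
x^0: 3 + 2 = 0 (mod 5)
x^1: 4 + 0 = 4 (mod 5)
x^2: 3 + 4 = 2 (mod 5)
x^3: 1 + 4 = 0 (mod 5)
Result: 4x + 2x^2

f + g = 4x + 2x^2


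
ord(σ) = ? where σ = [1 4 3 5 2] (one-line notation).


Cycle decomposition: (2 4 5)
Cycle lengths: 3
Order = lcm(3) = 3

ord(σ) = 3


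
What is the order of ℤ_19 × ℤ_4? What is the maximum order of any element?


|ℤ_19 × ℤ_4| = 19 × 4 = 76
Max element order = lcm(19,4) = 76
Cyclic? Yes (gcd=1)

|ℤ_19×ℤ_4| = 76, max element order = 76


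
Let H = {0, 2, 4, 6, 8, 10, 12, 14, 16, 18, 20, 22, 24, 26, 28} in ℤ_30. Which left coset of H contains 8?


8 + H = {8 + h (mod 30) : h ∈ H}
8+0=8, 8+2=10, 8+4=12, 8+6=14, 8+8=16, 8+10=18, 8+12=20, 8+14=22, 8+16=24, 8+18=26, 8+20=28, 8+22=0, 8+24=2, 8+26=4, 8+28=6
8 + H = {0, 2, 4, 6, 8, 10, 12, 14, 16, 18, 20, 22, 24, 26, 28} = 0 + H

8 + H = {0, 2, 4, 6, 8, 10, 12, 14, 16, 18, 20, 22, 24, 26, 28}


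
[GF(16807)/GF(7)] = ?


GF(16807) = GF(7^5), so the extension degree is 5

[GF(16807)/GF(7)] = 5


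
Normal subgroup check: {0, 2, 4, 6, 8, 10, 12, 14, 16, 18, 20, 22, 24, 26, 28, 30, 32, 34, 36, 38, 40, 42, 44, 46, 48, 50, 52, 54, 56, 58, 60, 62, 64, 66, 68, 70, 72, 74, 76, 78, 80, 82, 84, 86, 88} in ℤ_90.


H = {0, 2, 4, 6, 8, 10, 12, 14, 16, 18, 20, 22, 24, 26, 28, 30, 32, 34, 36, 38, 40, 42, 44, 46, 48, 50, 52, 54, 56, 58, 60, 62, 64, 66, 68, 70, 72, 74, 76, 78, 80, 82, 84, 86, 88} in ℤ_90
ℤ_90 is abelian; every subgroup of an abelian group is normal

Yes, normal subgroup


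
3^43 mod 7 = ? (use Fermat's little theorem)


Fermat's little theorem: if p is prime and gcd(a,p)=1, then a^(p-1) ≡ 1 (mod p)
p = 7 is prime, gcd(3,7) = 1
Reduce exponent: 43 mod 6 = 1
So 3^43 ≡ 3^1 (mod 7)
3^1 mod 7 = 3

3^43 ≡ 3 (mod 7)


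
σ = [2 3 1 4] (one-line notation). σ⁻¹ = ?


To find σ⁻¹, swap domain and range:
σ(1) = 2 → σ⁻¹(2) = 1
σ(2) = 3 → σ⁻¹(3) = 2
σ(3) = 1 → σ⁻¹(1) = 3
σ(4) = 4 → σ⁻¹(4) = 4

σ⁻¹ = [3 1 2 4]


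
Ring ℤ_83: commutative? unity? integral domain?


ℤ_83 is a commutative ring with unity 1; 83 is prime, so ℤ_83 is a field (hence an integral domain)
Commutative: Yes
Integral domain: Yes
Has unity: Yes

ℤ_83: Commutative=Yes, Unity=Yes


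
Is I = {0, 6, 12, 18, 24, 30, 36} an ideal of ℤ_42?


Check ideal conditions for I = {0, 6, 12, 18, 24, 30, 36} in ℤ_42:
(1) I is an additive subgroup? Yes
(2) For r ∈ ℤ_42 and a ∈ I: r·a ∈ I? Yes

Yes, I is an ideal of ℤ_42


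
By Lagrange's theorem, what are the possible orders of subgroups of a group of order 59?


Lagrange's theorem: |H| divides |G|
|G| = 59
Divisors of 59: 1, 59

Possible subgroup orders: {1, 59}


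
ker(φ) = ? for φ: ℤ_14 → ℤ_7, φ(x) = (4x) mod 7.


Kernel = preimage of identity
ker(φ) = {x ∈ ℤ_14 : 4x ≡ 0 (mod 7)}. Since 7 | 14, φ is well-defined. The kernel is the cyclic subgroup ⟨7⟩ of ℤ_14 (order 2), i.e. {0, 7}

ker(φ) = {0, 7}


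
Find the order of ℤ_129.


ℤ_n has n elements.

|ℤ_129| = 129


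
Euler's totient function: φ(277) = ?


Factor n: 277 = 277
φ(n) = n · ∏(1 - 1/p) over distinct primes p | n
φ(277) = 277 · (1 - 1/277) = 276

φ(277) = 276


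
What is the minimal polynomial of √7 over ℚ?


√7 satisfies x² - 7 = 0, irreducible over ℚ since 7 is squarefree

Minimal polynomial: x² - 7


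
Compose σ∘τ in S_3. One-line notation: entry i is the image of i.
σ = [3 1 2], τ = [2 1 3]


σ∘τ: apply τ first, then σ
1 →τ 2 →σ 1
2 →τ 1 →σ 3
3 →τ 3 →σ 2

σ∘τ = [1 3 2]


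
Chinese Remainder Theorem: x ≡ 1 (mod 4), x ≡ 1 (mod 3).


m₁ = 4, m₂ = 3, gcd = 1, so CRT applies. M = m₁·m₂ = 12
Let M₁ = M/m₁ = 3, M₂ = M/m₂ = 4
Find y₁ ≡ M₁⁻¹ (mod m₁): 3⁻¹ ≡ 3 (mod 4)
Find y₂ ≡ M₂⁻¹ (mod m₂): 4⁻¹ ≡ 1 (mod 3)
x = a₁·M₁·y₁ + a₂·M₂·y₂ = 1·3·3 + 1·4·1 = 13
Reduce mod 12: x ≡ 1
Check: 1 mod 4 = 1 ✓, 1 mod 3 = 1 ✓

x ≡ 1 (mod 12)


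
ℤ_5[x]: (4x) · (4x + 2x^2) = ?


Expand and collect like terms; reduce coefficients mod 5:
x^0: 0·0 = 0 ≡ 0 (mod 5)
x^1: 0·4 + 4·0 = 0 ≡ 0 (mod 5)
x^2: 0·2 + 4·4 = 16 ≡ 1 (mod 5)
x^3: 4·2 = 8 ≡ 3 (mod 5)
Result: x^2 + 3x^3

f · g = x^2 + 3x^3


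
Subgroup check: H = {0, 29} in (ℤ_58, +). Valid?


Subgroup test for H = {0, 29} in (ℤ_58, +):
(1) 0 ∈ H? Yes
(2) Closure: for all a,b ∈ H, (a+b) mod 58 ∈ H? Yes
(3) Inverses: for all a ∈ H, -a mod 58 ∈ H? Yes

Yes, H is a subgroup of ℤ_58


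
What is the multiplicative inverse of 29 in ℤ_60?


Use the extended Euclidean algorithm to write 1 = 29·s + 60·t; then s mod 60 is the inverse.
Euclidean algorithm:
  29 = 0·60 + 29
  60 = 2·29 + 2
  29 = 14·2 + 1
  2 = 2·1 + 0
gcd(29,60) = 1
Back-substitution gives: 29·(29) + 60·(-14) = 1
So 29⁻¹ ≡ 29 ≡ 29 (mod 60)
Check: 29 × 29 = 841 ≡ 1 (mod 60) ✓

29⁻¹ ≡ 29 (mod 60)


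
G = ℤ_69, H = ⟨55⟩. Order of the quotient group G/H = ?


|⟨55⟩| = n / gcd(55, 69) = 69 / 1 = 69
H is normal (ℤ_69 is abelian).
|G/H| = |G| / |H| = 69 / 69 = 1

|G/H| = 1


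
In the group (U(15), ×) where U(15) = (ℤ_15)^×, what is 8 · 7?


Operation: multiplication mod 15
8 · 7 = (a × b) mod 15 with a = 8, b = 7

8 · 7 = 11


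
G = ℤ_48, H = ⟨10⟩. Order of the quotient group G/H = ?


|⟨10⟩| = n / gcd(10, 48) = 48 / 2 = 24
H is normal (ℤ_48 is abelian).
|G/H| = |G| / |H| = 48 / 24 = 2

|G/H| = 2


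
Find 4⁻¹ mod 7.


Use the extended Euclidean algorithm to write 1 = 4·s + 7·t; then s mod 7 is the inverse.
Euclidean algorithm:
  4 = 0·7 + 4
  7 = 1·4 + 3
  4 = 1·3 + 1
  3 = 3·1 + 0
gcd(4,7) = 1
Back-substitution gives: 4·(2) + 7·(-1) = 1
So 4⁻¹ ≡ 2 ≡ 2 (mod 7)
Check: 4 × 2 = 8 ≡ 1 (mod 7) ✓

4⁻¹ ≡ 2 (mod 7)


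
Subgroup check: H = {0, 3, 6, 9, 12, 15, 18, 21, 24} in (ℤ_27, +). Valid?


Subgroup test for H = {0, 3, 6, 9, 12, 15, 18, 21, 24} in (ℤ_27, +):
(1) 0 ∈ H? Yes
(2) Closure: for all a,b ∈ H, (a+b) mod 27 ∈ H? Yes
(3) Inverses: for all a ∈ H, -a mod 27 ∈ H? Yes

Yes, H is a subgroup of ℤ_27


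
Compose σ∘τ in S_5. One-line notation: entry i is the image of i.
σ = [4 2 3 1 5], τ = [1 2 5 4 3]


σ∘τ: apply τ first, then σ
1 →τ 1 →σ 4
2 →τ 2 →σ 2
3 →τ 5 →σ 5
4 →τ 4 →σ 1
5 →τ 3 →σ 3

σ∘τ = [4 2 5 1 3]


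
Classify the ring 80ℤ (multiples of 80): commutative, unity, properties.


80ℤ is a commutative ring under +,× but has no multiplicative identity (1 ∉ 80ℤ); it has no zero divisors, but without unity it is not an integral domain
Commutative: Yes
Integral domain: No
Has unity: No

80ℤ (multiples of 80): Commutative=Yes, Unity=No


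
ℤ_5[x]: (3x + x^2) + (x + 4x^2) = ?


Add coefficients mod 5:
x^0: 0 + 0 = 0 (mod 5)
x^1: 3 + 1 = 4 (mod 5)
x^2: 1 + 4 = 0 (mod 5)
Result: 4x

f + g = 4x


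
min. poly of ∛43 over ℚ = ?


∛43 satisfies x³ - 43 = 0, irreducible over ℚ (no rational root; 43 is not a perfect cube)

Minimal polynomial: x³ - 43


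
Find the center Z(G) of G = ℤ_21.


Z(G) = {g ∈ G | gx = xg for all x ∈ G}
ℤ_21 is abelian, so Z(G) = G

Z(ℤ_21) = ℤ_21


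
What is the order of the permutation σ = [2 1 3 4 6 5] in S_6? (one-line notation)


Cycle decomposition: (1 2) (5 6)
Cycle lengths: 2, 2
Order = lcm(2, 2) = 2

ord(σ) = 2


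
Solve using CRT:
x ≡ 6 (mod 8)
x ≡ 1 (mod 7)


m₁ = 8, m₂ = 7, gcd = 1, so CRT applies. M = m₁·m₂ = 56
Let M₁ = M/m₁ = 7, M₂ = M/m₂ = 8
Find y₁ ≡ M₁⁻¹ (mod m₁): 7⁻¹ ≡ 7 (mod 8)
Find y₂ ≡ M₂⁻¹ (mod m₂): 8⁻¹ ≡ 1 (mod 7)
x = a₁·M₁·y₁ + a₂·M₂·y₂ = 6·7·7 + 1·8·1 = 302
Reduce mod 56: x ≡ 22
Check: 22 mod 8 = 6 ✓, 22 mod 7 = 1 ✓

x ≡ 22 (mod 56)


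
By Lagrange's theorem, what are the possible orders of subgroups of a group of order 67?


Lagrange's theorem: |H| divides |G|
|G| = 67
Divisors of 67: 1, 67

Possible subgroup orders: {1, 67}


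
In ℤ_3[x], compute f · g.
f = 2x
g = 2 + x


Expand and collect like terms; reduce coefficients mod 3:
x^0: 0·2 = 0 ≡ 0 (mod 3)
x^1: 0·1 + 2·2 = 4 ≡ 1 (mod 3)
x^2: 2·1 = 2 ≡ 2 (mod 3)
Result: x + 2x^2

f · g = x + 2x^2


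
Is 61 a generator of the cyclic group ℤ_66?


g generates ℤ_n iff gcd(g, n) = 1
gcd(61, 66) = 1
Since gcd = 1, 61 is a generator.

Yes, 61 generates ℤ_66


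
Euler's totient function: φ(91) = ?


Factor n: 91 = 7 × 13
φ(n) = n · ∏(1 - 1/p) over distinct primes p | n
φ(91) = 91 · (1 - 1/7) · (1 - 1/13) = 72

φ(91) = 72


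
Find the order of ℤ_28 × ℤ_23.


|A × B| = |A| · |B|
|ℤ_28 × ℤ_23| = 28 × 23 = 644

|ℤ_28 × ℤ_23| = 644


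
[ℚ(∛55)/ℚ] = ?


∛55 has minimal polynomial x³ - 55 (irreducible over ℚ since 55 is not a perfect cube)

[ℚ(∛55)/ℚ] = 3


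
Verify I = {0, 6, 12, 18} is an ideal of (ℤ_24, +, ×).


Check ideal conditions for I = {0, 6, 12, 18} in ℤ_24:
(1) I is an additive subgroup? Yes
(2) For r ∈ ℤ_24 and a ∈ I: r·a ∈ I? Yes

Yes, I is an ideal of ℤ_24


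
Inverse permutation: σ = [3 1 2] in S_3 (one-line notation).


To find σ⁻¹, swap domain and range:
σ(1) = 3 → σ⁻¹(3) = 1
σ(2) = 1 → σ⁻¹(1) = 2
σ(3) = 2 → σ⁻¹(2) = 3

σ⁻¹ = [2 3 1]


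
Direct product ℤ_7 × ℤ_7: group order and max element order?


|ℤ_7 × ℤ_7| = 7 × 7 = 49
Max element order = lcm(7,7) = 7
Cyclic? No (gcd=7)

|ℤ_7×ℤ_7| = 49, max element order = 7


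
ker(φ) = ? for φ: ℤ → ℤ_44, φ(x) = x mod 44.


Kernel = preimage of identity
ker(φ) = {x ∈ ℤ : x ≡ 0 (mod 44)} = 44ℤ = {0, ±44, ±88, ...}

ker(φ) = 44ℤ


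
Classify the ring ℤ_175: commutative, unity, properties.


ℤ_175 is a commutative ring with unity 1; 175 = 5×35 is composite, so 5·35 ≡ 0 gives zero divisors (not an integral domain)
Commutative: Yes
Integral domain: No
Has unity: Yes

ℤ_175: Commutative=Yes, Unity=Yes


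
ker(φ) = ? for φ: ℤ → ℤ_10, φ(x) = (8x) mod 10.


Kernel = preimage of identity
ker(φ) = {x ∈ ℤ : 8x ≡ 0 (mod 10)}. gcd(8,10) = 2, so 8x ≡ 0 (mod 10) ⟺ x ≡ 0 (mod 10/2 = 5). Hence ker(φ) = 5ℤ

ker(φ) = 5ℤ


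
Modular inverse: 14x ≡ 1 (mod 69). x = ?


Use the extended Euclidean algorithm to write 1 = 14·s + 69·t; then s mod 69 is the inverse.
Euclidean algorithm:
  14 = 0·69 + 14
  69 = 4·14 + 13
  14 = 1·13 + 1
  13 = 13·1 + 0
gcd(14,69) = 1
Back-substitution gives: 14·(5) + 69·(-1) = 1
So 14⁻¹ ≡ 5 ≡ 5 (mod 69)
Check: 14 × 5 = 70 ≡ 1 (mod 69) ✓

14⁻¹ ≡ 5 (mod 69)
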